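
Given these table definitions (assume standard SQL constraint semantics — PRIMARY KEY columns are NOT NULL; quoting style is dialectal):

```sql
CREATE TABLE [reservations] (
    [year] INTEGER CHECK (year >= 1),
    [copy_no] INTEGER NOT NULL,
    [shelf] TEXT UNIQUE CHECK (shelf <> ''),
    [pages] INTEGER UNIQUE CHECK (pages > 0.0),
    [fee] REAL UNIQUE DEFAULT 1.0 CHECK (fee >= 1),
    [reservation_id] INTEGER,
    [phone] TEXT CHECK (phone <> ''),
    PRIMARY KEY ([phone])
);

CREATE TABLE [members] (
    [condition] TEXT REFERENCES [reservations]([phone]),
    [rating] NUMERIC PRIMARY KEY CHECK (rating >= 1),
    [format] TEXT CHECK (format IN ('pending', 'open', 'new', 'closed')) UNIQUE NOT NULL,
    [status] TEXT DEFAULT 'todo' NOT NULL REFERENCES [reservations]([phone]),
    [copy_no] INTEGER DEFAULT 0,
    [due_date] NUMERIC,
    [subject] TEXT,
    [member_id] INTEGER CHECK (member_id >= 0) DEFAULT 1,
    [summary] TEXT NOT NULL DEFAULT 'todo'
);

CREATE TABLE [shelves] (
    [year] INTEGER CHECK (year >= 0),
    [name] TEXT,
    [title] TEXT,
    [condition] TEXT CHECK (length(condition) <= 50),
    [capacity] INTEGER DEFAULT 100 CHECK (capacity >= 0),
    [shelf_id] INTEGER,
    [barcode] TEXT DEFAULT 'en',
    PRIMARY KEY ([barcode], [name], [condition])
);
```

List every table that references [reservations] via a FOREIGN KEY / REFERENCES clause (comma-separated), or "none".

- members.condition references reservations(phone).
- members.status references reservations(phone).

members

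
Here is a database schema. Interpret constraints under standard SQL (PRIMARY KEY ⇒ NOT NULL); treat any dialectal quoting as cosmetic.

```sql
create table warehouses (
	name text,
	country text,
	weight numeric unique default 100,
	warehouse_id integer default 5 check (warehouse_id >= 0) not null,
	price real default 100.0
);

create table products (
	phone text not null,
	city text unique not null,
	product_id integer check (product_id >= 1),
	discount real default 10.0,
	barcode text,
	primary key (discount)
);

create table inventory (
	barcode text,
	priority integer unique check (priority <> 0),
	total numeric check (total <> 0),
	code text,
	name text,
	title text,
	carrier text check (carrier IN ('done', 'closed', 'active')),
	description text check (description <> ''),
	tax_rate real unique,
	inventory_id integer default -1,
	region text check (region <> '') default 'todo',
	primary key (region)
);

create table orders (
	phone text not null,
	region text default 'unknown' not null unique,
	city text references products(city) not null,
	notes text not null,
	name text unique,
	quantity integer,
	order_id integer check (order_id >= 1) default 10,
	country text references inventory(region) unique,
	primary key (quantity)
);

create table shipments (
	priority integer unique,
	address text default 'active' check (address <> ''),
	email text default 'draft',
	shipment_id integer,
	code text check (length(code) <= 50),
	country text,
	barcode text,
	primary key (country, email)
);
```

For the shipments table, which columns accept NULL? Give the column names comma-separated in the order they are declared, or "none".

priority, address, shipment_id, code, barcode

- priority: UNIQUE does not imply NOT NULL → nullable.
- address: CHECK does not forbid NULL (a CHECK constraint passes when its expression is NULL) → nullable.
- email: part of the PRIMARY KEY, which implies NOT NULL → not nullable.
- shipment_id: no NOT NULL constraint applies → nullable.
- code: CHECK does not forbid NULL (a CHECK constraint passes when its expression is NULL) → nullable.
- country: part of the PRIMARY KEY, which implies NOT NULL → not nullable.
- barcode: no NOT NULL constraint applies → nullable.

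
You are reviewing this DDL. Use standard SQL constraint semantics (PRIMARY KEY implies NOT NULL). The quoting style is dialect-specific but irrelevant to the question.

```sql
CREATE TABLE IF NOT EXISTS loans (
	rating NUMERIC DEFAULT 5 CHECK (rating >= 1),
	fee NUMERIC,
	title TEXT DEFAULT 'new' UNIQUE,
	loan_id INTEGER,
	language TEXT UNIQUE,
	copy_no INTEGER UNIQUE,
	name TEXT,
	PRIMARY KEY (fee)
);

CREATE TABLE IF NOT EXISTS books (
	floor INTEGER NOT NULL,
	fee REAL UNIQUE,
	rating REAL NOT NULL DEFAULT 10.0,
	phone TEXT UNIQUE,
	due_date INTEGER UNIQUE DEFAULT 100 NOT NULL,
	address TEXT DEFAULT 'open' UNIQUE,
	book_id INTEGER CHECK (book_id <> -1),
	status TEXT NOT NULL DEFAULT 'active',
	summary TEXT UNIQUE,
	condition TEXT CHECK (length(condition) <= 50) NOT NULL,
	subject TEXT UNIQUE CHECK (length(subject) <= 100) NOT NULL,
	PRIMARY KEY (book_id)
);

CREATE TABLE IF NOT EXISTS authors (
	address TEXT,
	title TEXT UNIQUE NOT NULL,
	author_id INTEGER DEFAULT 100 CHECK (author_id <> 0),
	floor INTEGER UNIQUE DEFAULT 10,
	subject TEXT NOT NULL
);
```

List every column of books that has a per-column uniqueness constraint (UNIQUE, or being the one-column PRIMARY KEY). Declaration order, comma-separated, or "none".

- floor: no UNIQUE or single-column PK constraint.
- fee: declared UNIQUE → unique.
- rating: no UNIQUE or single-column PK constraint.
- phone: declared UNIQUE → unique.
- due_date: declared UNIQUE → unique.
- address: declared UNIQUE → unique.
- book_id: single-column PRIMARY KEY → unique.
- status: no UNIQUE or single-column PK constraint.
- summary: declared UNIQUE → unique.
- condition: no UNIQUE or single-column PK constraint.
- subject: declared UNIQUE → unique.

fee, phone, due_date, address, book_id, summary, subject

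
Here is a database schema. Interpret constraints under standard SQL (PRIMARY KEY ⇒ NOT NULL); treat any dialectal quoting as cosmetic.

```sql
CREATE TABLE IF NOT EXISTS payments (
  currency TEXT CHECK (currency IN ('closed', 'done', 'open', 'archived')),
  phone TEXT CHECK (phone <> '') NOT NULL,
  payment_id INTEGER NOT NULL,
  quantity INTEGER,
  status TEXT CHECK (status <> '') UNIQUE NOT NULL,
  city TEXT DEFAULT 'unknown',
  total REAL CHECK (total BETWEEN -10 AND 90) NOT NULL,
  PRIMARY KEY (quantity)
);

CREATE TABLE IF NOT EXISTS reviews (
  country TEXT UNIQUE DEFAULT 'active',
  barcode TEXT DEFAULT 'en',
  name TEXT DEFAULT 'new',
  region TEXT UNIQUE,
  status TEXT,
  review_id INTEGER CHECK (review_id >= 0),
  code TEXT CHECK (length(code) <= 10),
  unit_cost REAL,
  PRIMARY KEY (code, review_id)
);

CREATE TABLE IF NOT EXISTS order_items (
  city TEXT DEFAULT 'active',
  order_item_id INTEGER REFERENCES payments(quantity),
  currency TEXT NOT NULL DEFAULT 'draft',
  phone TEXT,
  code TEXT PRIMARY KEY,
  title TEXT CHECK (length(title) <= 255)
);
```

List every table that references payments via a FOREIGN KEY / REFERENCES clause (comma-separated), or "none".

order_items

- order_items.order_item_id references payments(quantity).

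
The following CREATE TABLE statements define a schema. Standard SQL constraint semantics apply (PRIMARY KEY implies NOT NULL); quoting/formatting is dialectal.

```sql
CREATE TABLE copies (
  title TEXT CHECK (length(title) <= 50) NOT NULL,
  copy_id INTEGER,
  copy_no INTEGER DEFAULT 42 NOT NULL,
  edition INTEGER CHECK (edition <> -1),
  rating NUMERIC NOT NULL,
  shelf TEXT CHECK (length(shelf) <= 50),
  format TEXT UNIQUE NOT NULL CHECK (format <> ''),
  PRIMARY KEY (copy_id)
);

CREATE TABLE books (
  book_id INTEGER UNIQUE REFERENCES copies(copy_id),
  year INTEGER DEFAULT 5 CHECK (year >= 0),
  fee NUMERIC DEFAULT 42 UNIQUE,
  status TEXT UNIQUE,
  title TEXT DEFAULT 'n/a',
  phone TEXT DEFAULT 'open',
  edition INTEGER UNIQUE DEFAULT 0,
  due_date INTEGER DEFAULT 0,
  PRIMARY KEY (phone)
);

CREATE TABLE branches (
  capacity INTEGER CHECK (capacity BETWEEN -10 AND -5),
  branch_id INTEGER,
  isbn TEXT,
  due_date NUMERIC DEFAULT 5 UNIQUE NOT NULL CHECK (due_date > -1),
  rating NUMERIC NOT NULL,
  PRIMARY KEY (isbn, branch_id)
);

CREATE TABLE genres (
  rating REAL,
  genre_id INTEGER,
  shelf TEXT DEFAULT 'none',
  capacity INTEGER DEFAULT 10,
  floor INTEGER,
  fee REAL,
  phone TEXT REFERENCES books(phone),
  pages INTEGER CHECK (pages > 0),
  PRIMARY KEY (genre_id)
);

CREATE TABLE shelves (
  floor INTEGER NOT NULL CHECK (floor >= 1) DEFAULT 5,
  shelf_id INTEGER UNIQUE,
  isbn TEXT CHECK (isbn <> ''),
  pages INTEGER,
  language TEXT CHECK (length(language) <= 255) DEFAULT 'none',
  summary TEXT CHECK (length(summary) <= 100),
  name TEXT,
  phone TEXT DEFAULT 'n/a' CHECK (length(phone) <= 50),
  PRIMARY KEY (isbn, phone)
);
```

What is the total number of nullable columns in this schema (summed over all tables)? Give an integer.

22

copies: 2 nullable (edition, shelf — PK (copy_id) and explicit NOT NULL columns excluded).
books: 7 nullable (book_id, year, fee, status, title, edition, due_date — PK (phone) and explicit NOT NULL columns excluded).
branches: 1 nullable (capacity — PK (isbn, branch_id) and explicit NOT NULL columns excluded).
genres: 7 nullable (rating, shelf, capacity, floor, fee, phone, pages — PK (genre_id) and explicit NOT NULL columns excluded).
shelves: 5 nullable (shelf_id, pages, language, summary, name — PK (isbn, phone) and explicit NOT NULL columns excluded).
Total: 2 + 7 + 1 + 7 + 5 = 22.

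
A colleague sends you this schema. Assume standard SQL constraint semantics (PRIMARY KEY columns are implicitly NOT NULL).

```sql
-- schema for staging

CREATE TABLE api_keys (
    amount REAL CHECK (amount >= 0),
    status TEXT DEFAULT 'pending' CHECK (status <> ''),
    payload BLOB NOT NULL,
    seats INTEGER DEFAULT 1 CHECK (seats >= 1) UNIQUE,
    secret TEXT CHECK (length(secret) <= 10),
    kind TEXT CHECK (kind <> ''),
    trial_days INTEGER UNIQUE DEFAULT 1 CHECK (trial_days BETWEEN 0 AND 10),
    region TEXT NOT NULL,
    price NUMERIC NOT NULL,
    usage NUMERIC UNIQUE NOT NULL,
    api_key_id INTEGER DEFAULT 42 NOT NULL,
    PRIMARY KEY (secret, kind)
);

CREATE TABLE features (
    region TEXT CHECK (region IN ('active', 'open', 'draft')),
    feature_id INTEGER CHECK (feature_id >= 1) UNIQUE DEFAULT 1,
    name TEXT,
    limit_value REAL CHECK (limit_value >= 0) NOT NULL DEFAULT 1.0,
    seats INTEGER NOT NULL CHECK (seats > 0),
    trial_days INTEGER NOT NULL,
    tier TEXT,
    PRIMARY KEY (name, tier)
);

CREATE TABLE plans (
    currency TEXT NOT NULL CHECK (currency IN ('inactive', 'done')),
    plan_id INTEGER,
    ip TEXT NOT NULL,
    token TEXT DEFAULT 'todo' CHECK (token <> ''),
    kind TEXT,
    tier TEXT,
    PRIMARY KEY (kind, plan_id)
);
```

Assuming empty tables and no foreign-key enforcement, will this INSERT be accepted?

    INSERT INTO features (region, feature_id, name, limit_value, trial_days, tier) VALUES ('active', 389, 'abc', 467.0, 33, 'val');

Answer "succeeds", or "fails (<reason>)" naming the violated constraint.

fails (NOT NULL on seats)

seats is omitted from the column list and has no DEFAULT, so it would receive NULL.
But seats is declared NOT NULL.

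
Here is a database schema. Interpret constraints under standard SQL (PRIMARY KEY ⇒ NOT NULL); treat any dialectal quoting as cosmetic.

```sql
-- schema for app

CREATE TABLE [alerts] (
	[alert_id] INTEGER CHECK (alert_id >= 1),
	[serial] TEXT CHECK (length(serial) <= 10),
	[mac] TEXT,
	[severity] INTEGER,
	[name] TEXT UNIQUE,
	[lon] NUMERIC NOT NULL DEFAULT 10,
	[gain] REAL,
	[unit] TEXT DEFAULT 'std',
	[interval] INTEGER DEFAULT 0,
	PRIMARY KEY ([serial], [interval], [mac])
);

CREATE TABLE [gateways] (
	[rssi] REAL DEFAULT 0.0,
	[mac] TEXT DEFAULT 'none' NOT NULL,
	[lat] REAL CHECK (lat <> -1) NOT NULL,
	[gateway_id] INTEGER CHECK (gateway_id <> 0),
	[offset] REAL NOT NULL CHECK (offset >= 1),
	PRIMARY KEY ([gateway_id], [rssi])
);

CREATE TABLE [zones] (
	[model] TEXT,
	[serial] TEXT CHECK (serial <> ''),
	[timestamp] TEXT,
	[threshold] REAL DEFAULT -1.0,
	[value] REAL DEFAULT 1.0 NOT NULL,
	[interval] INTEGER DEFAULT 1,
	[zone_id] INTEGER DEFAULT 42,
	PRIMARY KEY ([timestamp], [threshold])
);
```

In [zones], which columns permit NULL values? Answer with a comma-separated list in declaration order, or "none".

model, serial, interval, zone_id

- model: no NOT NULL constraint applies → nullable.
- serial: CHECK does not forbid NULL (a CHECK constraint passes when its expression is NULL) → nullable.
- timestamp: part of the PRIMARY KEY, which implies NOT NULL → not nullable.
- threshold: part of the PRIMARY KEY, which implies NOT NULL → not nullable.
- value: declared NOT NULL → not nullable.
- interval: DEFAULT only fills an omitted column; an explicit NULL is still allowed → nullable.
- zone_id: DEFAULT only fills an omitted column; an explicit NULL is still allowed → nullable.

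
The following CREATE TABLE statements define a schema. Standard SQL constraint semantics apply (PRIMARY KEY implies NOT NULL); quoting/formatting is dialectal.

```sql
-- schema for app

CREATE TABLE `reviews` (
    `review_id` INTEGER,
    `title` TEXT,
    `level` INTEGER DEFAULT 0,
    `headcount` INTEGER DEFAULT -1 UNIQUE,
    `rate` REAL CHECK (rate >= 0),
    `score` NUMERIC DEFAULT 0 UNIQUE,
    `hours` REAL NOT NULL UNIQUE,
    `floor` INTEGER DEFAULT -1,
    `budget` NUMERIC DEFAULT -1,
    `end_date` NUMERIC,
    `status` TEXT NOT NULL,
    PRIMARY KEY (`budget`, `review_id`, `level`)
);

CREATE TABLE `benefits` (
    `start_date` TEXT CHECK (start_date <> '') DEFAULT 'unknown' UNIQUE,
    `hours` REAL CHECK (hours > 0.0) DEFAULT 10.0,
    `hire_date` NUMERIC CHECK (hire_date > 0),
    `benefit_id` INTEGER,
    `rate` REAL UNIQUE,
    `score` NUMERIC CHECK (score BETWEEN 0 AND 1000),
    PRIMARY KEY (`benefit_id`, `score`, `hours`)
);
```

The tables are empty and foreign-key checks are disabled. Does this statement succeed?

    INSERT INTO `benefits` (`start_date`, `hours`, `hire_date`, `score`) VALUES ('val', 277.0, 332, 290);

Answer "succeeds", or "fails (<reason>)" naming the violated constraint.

benefit_id is omitted from the column list and has no DEFAULT, so it would receive NULL.
But benefit_id is part of the PRIMARY KEY (implied NOT NULL).

fails (NOT NULL on benefit_id)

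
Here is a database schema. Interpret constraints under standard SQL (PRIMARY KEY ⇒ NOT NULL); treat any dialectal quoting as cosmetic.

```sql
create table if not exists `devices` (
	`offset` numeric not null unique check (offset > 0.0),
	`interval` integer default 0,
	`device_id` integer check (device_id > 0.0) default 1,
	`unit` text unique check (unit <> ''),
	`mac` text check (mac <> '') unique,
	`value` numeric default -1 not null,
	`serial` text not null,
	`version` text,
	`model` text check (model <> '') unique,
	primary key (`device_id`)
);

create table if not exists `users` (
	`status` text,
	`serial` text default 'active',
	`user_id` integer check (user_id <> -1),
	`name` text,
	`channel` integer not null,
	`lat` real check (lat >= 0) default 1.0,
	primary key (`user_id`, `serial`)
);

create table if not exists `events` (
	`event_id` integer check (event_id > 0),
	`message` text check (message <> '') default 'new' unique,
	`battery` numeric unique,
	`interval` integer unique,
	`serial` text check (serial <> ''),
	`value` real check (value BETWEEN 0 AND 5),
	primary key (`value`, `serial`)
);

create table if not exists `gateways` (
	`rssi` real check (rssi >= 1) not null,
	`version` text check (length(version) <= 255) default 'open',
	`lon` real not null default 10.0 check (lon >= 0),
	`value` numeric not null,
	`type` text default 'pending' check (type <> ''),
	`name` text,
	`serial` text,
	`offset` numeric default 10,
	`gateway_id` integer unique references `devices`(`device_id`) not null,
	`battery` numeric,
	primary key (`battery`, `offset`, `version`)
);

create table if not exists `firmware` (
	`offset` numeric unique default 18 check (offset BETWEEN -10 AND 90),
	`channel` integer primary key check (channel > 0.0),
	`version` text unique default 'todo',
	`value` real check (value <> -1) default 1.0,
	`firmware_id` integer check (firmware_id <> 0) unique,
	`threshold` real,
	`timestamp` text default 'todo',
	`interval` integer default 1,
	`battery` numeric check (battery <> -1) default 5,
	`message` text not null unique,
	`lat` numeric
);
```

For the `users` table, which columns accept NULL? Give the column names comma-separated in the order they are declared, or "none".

- status: no NOT NULL constraint applies → nullable.
- serial: part of the PRIMARY KEY, which implies NOT NULL → not nullable.
- user_id: part of the PRIMARY KEY, which implies NOT NULL → not nullable.
- name: no NOT NULL constraint applies → nullable.
- channel: declared NOT NULL → not nullable.
- lat: CHECK does not forbid NULL (a CHECK constraint passes when its expression is NULL) → nullable.

status, name, lat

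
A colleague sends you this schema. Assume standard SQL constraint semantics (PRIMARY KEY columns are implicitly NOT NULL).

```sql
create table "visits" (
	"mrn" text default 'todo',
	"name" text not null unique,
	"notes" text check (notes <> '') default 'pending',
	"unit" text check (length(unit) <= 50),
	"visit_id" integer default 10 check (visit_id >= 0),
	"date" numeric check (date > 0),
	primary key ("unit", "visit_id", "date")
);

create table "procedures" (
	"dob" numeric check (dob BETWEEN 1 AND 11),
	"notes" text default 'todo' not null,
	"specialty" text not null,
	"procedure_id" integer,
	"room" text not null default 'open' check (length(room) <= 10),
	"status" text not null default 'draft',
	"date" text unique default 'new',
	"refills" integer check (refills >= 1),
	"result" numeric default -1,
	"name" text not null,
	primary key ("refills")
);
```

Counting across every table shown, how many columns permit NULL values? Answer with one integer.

6

visits: 2 nullable (mrn, notes — PK (unit, visit_id, date) and explicit NOT NULL columns excluded).
procedures: 4 nullable (dob, procedure_id, date, result — PK (refills) and explicit NOT NULL columns excluded).
Total: 2 + 4 = 6.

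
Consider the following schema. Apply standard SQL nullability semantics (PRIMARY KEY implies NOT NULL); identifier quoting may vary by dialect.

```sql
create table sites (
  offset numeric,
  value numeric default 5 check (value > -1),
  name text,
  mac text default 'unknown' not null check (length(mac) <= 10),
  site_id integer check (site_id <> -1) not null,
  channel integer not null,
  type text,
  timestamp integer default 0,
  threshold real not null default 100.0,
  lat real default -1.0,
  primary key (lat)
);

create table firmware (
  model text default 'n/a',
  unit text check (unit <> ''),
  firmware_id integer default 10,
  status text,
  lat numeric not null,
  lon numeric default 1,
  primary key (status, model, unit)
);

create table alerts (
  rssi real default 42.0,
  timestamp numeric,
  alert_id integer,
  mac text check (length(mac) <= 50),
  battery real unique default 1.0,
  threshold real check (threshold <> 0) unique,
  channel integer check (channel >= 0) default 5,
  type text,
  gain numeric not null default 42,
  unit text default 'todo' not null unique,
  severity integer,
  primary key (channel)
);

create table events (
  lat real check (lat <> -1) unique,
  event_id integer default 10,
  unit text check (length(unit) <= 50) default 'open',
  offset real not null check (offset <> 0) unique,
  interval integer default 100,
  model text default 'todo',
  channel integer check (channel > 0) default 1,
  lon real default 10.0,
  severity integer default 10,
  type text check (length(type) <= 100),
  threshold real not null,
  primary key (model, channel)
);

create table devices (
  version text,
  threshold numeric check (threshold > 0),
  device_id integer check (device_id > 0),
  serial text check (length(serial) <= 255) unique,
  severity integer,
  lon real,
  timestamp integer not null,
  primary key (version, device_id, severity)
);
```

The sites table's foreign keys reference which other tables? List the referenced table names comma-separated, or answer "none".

none

No column in sites has a REFERENCES clause.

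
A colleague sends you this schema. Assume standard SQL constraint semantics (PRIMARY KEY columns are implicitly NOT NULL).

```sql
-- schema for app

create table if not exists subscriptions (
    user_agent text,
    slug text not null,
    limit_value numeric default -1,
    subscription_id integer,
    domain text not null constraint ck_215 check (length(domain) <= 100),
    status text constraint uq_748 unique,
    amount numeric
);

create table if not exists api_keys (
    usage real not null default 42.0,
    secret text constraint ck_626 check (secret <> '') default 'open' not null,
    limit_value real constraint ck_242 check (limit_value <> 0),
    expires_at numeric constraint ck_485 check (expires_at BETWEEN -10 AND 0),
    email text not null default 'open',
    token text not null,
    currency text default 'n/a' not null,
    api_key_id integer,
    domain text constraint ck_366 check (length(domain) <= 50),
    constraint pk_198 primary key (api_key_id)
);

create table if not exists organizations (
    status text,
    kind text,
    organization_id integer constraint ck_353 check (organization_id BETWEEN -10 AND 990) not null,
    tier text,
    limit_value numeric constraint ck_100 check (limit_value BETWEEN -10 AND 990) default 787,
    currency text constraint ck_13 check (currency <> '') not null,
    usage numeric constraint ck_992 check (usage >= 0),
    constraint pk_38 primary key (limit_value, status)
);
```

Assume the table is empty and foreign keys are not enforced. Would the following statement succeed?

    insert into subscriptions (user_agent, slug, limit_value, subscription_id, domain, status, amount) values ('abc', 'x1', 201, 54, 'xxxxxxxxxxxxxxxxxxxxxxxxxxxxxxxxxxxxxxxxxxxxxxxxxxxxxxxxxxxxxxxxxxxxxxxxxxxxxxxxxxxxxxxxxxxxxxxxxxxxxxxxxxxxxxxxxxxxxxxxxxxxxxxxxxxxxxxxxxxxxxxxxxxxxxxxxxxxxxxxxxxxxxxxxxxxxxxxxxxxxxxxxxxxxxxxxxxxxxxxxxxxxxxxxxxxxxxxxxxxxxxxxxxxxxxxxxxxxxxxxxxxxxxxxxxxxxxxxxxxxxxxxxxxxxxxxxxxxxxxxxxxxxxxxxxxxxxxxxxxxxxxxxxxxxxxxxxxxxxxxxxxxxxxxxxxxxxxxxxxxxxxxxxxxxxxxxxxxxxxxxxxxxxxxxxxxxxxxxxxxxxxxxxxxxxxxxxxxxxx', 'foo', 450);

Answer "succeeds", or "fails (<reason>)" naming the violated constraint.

fails (CHECK on domain)

The value 'xxxxxxxxxxxxxxxxxxxxxxxxxxxxxxxxxxxxxxxxxxxxxxxxxxxxxxxxxxxxxxxxxxxxxxxxxxxxxxxxxxxxxxxxxxxxxxxxxxxxxxxxxxxxxxxxxxxxxxxxxxxxxxxxxxxxxxxxxxxxxxxxxxxxxxxxxxxxxxxxxxxxxxxxxxxxxxxxxxxxxxxxxxxxxxxxxxxxxxxxxxxxxxxxxxxxxxxxxxxxxxxxxxxxxxxxxxxxxxxxxxxxxxxxxxxxxxxxxxxxxxxxxxxxxxxxxxxxxxxxxxxxxxxxxxxxxxxxxxxxxxxxxxxxxxxxxxxxxxxxxxxxxxxxxxxxxxxxxxxxxxxxxxxxxxxxxxxxxxxxxxxxxxxxxxxxxxxxxxxxxxxxxxxxxxxxxxxxxxxx' for domain violates CHECK (length(domain) <= 100).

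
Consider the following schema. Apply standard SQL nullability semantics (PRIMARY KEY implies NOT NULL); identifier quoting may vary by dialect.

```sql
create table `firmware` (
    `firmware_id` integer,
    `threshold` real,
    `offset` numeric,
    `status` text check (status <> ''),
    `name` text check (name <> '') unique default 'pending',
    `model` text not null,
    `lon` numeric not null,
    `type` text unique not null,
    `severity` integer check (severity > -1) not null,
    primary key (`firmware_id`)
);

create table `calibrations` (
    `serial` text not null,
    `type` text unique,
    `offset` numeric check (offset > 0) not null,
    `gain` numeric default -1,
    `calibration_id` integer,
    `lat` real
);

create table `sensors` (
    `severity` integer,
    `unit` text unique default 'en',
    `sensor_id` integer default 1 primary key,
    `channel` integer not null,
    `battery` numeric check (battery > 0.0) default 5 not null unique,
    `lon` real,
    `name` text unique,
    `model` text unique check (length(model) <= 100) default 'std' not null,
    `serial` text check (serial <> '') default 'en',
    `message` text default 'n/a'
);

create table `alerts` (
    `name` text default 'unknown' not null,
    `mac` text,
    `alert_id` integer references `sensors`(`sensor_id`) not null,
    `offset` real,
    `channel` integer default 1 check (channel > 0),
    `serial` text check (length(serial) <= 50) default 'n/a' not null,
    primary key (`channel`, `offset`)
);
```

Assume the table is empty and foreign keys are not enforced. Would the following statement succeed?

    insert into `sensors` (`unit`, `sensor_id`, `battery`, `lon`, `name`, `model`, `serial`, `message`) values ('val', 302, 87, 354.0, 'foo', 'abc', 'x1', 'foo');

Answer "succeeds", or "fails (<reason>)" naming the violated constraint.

channel is omitted from the column list and has no DEFAULT, so it would receive NULL.
But channel is declared NOT NULL.

fails (NOT NULL on channel)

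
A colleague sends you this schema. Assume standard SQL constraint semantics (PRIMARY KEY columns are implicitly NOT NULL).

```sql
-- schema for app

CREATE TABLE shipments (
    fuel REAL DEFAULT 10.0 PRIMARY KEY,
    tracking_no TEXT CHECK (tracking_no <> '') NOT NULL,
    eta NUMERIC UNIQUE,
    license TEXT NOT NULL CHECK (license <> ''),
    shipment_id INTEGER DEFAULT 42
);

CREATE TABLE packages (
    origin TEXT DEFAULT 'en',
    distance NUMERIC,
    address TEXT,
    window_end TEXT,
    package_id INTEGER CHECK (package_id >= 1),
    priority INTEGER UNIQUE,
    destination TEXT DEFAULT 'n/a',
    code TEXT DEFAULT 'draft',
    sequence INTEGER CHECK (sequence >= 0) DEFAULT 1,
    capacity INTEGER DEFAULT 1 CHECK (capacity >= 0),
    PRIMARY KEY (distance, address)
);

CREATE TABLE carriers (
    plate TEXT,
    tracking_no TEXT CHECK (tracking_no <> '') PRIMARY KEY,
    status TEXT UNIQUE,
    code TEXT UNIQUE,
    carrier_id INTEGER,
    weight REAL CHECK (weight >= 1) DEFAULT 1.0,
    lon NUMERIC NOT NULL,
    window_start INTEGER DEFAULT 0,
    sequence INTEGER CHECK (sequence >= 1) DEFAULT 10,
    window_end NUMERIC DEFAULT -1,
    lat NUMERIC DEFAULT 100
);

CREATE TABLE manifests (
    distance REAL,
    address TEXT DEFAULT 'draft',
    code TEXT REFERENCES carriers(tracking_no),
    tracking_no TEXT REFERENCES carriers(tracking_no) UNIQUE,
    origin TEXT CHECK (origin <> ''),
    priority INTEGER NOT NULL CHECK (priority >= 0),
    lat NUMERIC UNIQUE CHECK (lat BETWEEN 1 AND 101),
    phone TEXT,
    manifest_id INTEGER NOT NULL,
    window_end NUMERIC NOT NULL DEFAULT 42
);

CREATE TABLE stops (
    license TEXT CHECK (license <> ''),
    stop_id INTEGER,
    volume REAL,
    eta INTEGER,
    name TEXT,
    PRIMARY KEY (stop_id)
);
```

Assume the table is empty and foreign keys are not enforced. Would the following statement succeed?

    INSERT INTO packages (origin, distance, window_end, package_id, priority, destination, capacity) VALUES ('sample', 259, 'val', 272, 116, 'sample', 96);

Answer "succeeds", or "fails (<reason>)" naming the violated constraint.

address is omitted from the column list and has no DEFAULT, so it would receive NULL.
But address is part of the PRIMARY KEY (implied NOT NULL).

fails (NOT NULL on address)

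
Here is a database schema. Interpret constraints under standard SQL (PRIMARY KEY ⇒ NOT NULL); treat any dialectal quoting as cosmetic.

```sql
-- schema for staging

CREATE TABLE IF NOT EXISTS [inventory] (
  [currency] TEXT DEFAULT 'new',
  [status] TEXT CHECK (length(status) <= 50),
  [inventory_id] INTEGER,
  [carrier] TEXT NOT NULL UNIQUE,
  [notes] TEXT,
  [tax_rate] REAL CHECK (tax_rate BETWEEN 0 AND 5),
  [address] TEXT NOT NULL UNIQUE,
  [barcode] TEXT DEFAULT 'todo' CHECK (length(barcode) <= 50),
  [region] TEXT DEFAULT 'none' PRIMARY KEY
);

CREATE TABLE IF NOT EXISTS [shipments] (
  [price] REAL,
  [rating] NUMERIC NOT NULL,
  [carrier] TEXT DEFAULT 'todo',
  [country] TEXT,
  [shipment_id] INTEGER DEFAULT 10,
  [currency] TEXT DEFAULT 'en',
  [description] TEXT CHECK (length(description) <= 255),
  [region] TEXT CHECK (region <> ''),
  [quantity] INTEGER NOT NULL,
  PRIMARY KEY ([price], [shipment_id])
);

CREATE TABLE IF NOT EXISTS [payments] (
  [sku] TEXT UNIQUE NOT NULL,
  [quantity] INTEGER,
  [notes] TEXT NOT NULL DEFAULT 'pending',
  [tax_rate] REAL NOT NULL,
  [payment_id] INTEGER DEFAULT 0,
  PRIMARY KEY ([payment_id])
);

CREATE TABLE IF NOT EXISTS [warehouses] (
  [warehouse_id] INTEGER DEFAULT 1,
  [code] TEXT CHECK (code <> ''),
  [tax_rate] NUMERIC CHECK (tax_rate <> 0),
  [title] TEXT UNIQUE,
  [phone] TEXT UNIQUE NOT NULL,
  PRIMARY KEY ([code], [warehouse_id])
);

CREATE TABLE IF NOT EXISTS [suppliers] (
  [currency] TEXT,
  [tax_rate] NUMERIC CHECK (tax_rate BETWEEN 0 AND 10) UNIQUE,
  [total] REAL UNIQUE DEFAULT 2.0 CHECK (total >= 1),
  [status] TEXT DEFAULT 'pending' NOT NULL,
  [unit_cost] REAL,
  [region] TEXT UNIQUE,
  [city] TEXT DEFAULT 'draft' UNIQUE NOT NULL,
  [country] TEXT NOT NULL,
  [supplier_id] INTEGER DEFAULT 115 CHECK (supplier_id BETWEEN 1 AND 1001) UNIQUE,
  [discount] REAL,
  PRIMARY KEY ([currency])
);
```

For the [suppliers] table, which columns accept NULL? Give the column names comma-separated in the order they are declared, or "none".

tax_rate, total, unit_cost, region, supplier_id, discount

- currency: part of the PRIMARY KEY, which implies NOT NULL → not nullable.
- tax_rate: CHECK does not forbid NULL (a CHECK constraint passes when its expression is NULL) → nullable.
- total: CHECK does not forbid NULL (a CHECK constraint passes when its expression is NULL) → nullable.
- status: declared NOT NULL → not nullable.
- unit_cost: no NOT NULL constraint applies → nullable.
- region: UNIQUE does not imply NOT NULL → nullable.
- city: declared NOT NULL → not nullable.
- country: declared NOT NULL → not nullable.
- supplier_id: CHECK does not forbid NULL (a CHECK constraint passes when its expression is NULL) → nullable.
- discount: no NOT NULL constraint applies → nullable.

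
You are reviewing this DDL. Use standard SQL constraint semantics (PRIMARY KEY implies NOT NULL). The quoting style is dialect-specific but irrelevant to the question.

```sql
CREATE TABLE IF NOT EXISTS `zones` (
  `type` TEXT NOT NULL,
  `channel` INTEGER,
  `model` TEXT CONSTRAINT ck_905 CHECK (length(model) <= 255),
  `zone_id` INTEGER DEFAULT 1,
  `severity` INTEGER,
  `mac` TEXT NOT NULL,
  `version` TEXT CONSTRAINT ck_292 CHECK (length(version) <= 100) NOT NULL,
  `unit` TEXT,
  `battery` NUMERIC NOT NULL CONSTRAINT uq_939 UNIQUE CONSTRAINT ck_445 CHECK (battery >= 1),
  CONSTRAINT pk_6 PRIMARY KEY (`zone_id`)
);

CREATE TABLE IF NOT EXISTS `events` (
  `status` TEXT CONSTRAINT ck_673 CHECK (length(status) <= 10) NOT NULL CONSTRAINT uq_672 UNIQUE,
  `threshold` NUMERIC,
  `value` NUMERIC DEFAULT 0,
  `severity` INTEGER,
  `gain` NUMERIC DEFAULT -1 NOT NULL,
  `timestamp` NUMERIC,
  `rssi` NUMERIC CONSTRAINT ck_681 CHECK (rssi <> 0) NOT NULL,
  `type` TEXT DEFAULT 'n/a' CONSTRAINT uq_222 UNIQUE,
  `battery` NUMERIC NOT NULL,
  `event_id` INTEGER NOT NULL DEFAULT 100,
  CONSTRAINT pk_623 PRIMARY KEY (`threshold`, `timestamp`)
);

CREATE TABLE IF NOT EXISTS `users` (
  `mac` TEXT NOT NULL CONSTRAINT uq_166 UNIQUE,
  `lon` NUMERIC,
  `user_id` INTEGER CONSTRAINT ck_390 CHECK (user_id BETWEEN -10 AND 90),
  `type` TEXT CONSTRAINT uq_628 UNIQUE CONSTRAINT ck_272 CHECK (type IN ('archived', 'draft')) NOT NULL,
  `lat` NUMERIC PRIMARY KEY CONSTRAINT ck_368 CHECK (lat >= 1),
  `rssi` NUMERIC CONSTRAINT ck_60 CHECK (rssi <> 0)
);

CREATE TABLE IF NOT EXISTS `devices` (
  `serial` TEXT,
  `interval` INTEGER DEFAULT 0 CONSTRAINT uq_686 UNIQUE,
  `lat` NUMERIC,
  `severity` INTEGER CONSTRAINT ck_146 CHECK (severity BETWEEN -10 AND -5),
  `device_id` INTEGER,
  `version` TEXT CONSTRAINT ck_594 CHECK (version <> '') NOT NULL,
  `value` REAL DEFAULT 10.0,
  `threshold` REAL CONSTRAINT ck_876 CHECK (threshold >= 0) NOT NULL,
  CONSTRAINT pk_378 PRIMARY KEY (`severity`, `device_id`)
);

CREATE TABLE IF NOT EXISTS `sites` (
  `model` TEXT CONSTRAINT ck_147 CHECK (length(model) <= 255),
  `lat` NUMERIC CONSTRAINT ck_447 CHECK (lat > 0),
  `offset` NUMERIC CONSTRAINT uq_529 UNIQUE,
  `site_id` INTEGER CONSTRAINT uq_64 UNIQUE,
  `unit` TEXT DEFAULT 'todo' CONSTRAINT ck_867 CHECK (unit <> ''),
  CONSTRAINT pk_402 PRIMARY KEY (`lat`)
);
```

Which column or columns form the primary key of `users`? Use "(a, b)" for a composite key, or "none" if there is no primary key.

lat

lat is declared PRIMARY KEY inline on the column.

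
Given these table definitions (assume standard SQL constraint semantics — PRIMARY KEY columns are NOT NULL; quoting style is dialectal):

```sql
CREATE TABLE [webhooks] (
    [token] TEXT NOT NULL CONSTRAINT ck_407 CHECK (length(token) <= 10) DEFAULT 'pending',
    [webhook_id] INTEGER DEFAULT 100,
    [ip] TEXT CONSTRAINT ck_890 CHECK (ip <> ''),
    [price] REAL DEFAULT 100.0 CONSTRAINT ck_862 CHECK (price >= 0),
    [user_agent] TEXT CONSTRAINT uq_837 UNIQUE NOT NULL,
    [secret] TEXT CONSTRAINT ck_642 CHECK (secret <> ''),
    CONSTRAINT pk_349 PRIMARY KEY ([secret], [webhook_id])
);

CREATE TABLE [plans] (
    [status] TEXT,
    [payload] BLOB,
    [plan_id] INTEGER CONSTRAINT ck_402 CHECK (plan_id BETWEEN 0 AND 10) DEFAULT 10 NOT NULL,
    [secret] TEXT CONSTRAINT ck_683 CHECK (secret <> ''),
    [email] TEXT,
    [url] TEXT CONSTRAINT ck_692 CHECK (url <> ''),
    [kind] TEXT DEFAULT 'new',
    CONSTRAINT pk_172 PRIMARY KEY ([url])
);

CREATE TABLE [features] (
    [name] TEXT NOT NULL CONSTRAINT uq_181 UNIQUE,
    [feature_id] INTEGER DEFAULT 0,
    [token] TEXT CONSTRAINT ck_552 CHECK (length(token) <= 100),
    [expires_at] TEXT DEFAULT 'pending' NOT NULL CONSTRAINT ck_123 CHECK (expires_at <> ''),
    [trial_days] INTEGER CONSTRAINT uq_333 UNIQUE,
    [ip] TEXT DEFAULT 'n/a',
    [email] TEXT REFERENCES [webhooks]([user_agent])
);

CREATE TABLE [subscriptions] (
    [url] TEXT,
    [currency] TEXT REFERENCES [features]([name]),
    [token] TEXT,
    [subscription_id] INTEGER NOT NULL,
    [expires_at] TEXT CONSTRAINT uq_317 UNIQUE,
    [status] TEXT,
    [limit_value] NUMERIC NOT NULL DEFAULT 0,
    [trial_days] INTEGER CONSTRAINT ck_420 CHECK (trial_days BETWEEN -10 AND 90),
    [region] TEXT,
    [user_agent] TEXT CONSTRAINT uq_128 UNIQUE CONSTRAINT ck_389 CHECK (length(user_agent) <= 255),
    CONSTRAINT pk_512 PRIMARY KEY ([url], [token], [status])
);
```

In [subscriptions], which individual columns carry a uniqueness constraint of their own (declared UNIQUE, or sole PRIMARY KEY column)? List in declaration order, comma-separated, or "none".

expires_at, user_agent

- url: part of a composite PRIMARY KEY — only the tuple is unique, not this column on its own.
- currency: no UNIQUE or single-column PK constraint.
- token: part of a composite PRIMARY KEY — only the tuple is unique, not this column on its own.
- subscription_id: no UNIQUE or single-column PK constraint.
- expires_at: declared UNIQUE → unique.
- status: part of a composite PRIMARY KEY — only the tuple is unique, not this column on its own.
- limit_value: no UNIQUE or single-column PK constraint.
- trial_days: no UNIQUE or single-column PK constraint.
- region: no UNIQUE or single-column PK constraint.
- user_agent: declared UNIQUE → unique.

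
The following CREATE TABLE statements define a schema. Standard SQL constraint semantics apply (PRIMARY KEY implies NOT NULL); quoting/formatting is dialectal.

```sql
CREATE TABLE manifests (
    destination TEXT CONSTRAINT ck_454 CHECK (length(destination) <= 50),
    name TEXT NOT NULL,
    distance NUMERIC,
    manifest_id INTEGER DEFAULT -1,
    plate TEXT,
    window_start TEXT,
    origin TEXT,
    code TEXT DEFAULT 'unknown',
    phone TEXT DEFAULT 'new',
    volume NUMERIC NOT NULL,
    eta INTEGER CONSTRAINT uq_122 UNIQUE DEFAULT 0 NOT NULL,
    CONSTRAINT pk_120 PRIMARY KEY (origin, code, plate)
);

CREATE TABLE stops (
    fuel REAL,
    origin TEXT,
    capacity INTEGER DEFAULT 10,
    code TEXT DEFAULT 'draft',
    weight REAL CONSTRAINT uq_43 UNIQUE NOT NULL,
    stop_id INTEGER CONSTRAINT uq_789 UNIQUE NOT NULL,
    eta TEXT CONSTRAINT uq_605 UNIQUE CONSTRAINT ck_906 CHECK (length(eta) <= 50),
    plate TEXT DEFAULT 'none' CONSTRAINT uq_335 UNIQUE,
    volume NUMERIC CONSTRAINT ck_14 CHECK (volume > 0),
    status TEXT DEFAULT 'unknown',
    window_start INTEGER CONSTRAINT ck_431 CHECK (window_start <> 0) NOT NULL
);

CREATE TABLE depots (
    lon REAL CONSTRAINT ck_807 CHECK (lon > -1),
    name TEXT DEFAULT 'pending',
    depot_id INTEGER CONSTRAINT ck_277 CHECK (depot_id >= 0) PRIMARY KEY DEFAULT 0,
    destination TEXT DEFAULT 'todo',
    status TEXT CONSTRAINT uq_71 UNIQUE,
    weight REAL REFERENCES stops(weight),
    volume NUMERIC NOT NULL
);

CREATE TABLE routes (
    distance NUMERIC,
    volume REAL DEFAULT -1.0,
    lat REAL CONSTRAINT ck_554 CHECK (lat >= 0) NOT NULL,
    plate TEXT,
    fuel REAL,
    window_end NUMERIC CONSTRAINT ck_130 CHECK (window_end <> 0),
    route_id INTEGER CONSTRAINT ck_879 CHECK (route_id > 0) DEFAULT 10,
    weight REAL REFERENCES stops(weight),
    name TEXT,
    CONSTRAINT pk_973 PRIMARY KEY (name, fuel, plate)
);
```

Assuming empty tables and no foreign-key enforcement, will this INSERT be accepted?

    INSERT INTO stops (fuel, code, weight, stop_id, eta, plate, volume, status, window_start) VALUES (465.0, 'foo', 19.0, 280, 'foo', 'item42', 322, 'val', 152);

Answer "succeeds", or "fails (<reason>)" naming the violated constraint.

NOT NULL columns: stop_id is supplied; weight is supplied; window_start is supplied.
CHECK constraints: 'foo' satisfies (length(eta) <= 50); 322 satisfies (volume > 0); 152 satisfies (window_start <> 0).
No constraint is violated.

succeeds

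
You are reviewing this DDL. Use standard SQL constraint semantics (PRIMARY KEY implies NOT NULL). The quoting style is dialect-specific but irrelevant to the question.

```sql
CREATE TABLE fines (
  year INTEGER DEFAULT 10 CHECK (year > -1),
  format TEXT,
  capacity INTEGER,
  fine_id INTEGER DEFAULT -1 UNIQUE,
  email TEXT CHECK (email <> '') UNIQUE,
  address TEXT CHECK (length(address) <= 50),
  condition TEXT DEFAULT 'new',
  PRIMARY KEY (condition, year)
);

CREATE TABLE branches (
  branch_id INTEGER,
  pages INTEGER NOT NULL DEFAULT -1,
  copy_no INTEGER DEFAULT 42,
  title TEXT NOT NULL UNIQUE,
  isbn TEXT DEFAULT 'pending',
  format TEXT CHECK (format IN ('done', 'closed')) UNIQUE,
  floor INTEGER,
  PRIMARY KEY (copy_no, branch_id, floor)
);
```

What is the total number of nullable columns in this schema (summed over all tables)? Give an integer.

7

fines: 5 nullable (format, capacity, fine_id, email, address — PK (condition, year) and explicit NOT NULL columns excluded).
branches: 2 nullable (isbn, format — PK (copy_no, branch_id, floor) and explicit NOT NULL columns excluded).
Total: 5 + 2 = 7.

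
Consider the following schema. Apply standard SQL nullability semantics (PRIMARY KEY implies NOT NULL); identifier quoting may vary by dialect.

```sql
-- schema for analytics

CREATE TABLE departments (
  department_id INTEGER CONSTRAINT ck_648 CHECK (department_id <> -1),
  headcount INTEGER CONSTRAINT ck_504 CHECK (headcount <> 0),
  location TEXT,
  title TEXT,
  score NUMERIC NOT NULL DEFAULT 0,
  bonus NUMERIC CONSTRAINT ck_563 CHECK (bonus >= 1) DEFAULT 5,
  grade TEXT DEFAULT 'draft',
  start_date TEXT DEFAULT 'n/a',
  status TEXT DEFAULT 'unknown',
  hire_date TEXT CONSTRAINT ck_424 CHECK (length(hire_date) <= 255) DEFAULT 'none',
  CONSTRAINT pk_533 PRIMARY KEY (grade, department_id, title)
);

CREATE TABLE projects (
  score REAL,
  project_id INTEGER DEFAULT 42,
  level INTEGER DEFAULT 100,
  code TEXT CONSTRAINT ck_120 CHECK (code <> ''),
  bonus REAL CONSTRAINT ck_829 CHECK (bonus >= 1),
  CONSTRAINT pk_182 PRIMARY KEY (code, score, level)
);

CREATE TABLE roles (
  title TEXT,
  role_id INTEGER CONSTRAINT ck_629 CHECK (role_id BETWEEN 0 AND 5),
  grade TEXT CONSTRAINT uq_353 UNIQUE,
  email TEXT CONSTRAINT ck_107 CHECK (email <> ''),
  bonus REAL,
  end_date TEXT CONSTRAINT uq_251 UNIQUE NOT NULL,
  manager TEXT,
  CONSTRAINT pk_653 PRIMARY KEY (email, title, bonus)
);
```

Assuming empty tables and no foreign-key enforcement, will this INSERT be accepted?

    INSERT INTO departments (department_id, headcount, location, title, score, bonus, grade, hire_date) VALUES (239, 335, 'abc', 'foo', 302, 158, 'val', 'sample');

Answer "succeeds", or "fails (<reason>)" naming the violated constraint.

succeeds

NOT NULL columns: department_id is supplied; grade is supplied; score is supplied; title is supplied.
CHECK constraints: 239 satisfies (department_id <> -1); 335 satisfies (headcount <> 0); 158 satisfies (bonus >= 1); 'sample' satisfies (length(hire_date) <= 255).
No constraint is violated.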